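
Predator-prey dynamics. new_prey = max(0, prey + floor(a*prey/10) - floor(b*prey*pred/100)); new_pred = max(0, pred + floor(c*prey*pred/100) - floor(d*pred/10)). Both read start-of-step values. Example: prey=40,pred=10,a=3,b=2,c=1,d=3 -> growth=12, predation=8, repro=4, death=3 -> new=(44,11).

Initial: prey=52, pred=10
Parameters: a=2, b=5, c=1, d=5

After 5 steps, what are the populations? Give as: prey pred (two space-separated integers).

Answer: 18 2

Derivation:
Step 1: prey: 52+10-26=36; pred: 10+5-5=10
Step 2: prey: 36+7-18=25; pred: 10+3-5=8
Step 3: prey: 25+5-10=20; pred: 8+2-4=6
Step 4: prey: 20+4-6=18; pred: 6+1-3=4
Step 5: prey: 18+3-3=18; pred: 4+0-2=2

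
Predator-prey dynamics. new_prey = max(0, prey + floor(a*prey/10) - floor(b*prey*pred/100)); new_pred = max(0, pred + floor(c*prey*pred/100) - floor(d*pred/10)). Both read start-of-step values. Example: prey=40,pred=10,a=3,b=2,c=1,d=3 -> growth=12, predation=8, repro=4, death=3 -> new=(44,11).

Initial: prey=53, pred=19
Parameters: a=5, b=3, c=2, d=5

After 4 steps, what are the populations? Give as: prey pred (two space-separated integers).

Step 1: prey: 53+26-30=49; pred: 19+20-9=30
Step 2: prey: 49+24-44=29; pred: 30+29-15=44
Step 3: prey: 29+14-38=5; pred: 44+25-22=47
Step 4: prey: 5+2-7=0; pred: 47+4-23=28

Answer: 0 28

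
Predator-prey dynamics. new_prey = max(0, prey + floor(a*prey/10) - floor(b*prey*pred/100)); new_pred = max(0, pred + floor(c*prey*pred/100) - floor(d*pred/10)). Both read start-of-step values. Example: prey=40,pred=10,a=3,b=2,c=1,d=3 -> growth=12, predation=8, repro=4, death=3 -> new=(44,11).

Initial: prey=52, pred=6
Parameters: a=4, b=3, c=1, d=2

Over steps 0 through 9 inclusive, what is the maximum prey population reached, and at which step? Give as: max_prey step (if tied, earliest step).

Step 1: prey: 52+20-9=63; pred: 6+3-1=8
Step 2: prey: 63+25-15=73; pred: 8+5-1=12
Step 3: prey: 73+29-26=76; pred: 12+8-2=18
Step 4: prey: 76+30-41=65; pred: 18+13-3=28
Step 5: prey: 65+26-54=37; pred: 28+18-5=41
Step 6: prey: 37+14-45=6; pred: 41+15-8=48
Step 7: prey: 6+2-8=0; pred: 48+2-9=41
Step 8: prey: 0+0-0=0; pred: 41+0-8=33
Step 9: prey: 0+0-0=0; pred: 33+0-6=27
Max prey = 76 at step 3

Answer: 76 3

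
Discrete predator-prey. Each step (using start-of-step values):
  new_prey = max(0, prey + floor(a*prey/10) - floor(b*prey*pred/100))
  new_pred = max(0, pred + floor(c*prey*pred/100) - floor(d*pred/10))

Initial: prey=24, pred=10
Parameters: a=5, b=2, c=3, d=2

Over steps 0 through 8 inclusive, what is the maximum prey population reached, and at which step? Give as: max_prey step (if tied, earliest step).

Answer: 39 2

Derivation:
Step 1: prey: 24+12-4=32; pred: 10+7-2=15
Step 2: prey: 32+16-9=39; pred: 15+14-3=26
Step 3: prey: 39+19-20=38; pred: 26+30-5=51
Step 4: prey: 38+19-38=19; pred: 51+58-10=99
Step 5: prey: 19+9-37=0; pred: 99+56-19=136
Step 6: prey: 0+0-0=0; pred: 136+0-27=109
Step 7: prey: 0+0-0=0; pred: 109+0-21=88
Step 8: prey: 0+0-0=0; pred: 88+0-17=71
Max prey = 39 at step 2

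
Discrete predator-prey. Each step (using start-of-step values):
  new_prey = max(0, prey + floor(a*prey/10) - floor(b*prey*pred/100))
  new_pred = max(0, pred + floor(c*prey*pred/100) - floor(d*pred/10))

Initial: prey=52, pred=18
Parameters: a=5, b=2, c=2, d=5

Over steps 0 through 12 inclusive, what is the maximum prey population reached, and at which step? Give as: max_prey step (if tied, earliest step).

Step 1: prey: 52+26-18=60; pred: 18+18-9=27
Step 2: prey: 60+30-32=58; pred: 27+32-13=46
Step 3: prey: 58+29-53=34; pred: 46+53-23=76
Step 4: prey: 34+17-51=0; pred: 76+51-38=89
Step 5: prey: 0+0-0=0; pred: 89+0-44=45
Step 6: prey: 0+0-0=0; pred: 45+0-22=23
Step 7: prey: 0+0-0=0; pred: 23+0-11=12
Step 8: prey: 0+0-0=0; pred: 12+0-6=6
Step 9: prey: 0+0-0=0; pred: 6+0-3=3
Step 10: prey: 0+0-0=0; pred: 3+0-1=2
Step 11: prey: 0+0-0=0; pred: 2+0-1=1
Step 12: prey: 0+0-0=0; pred: 1+0-0=1
Max prey = 60 at step 1

Answer: 60 1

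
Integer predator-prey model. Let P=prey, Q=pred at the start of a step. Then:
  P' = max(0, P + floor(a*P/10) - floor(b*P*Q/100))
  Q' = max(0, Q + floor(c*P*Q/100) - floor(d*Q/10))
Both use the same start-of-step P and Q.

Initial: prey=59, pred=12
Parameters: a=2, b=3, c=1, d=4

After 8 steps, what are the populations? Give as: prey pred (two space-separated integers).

Answer: 16 4

Derivation:
Step 1: prey: 59+11-21=49; pred: 12+7-4=15
Step 2: prey: 49+9-22=36; pred: 15+7-6=16
Step 3: prey: 36+7-17=26; pred: 16+5-6=15
Step 4: prey: 26+5-11=20; pred: 15+3-6=12
Step 5: prey: 20+4-7=17; pred: 12+2-4=10
Step 6: prey: 17+3-5=15; pred: 10+1-4=7
Step 7: prey: 15+3-3=15; pred: 7+1-2=6
Step 8: prey: 15+3-2=16; pred: 6+0-2=4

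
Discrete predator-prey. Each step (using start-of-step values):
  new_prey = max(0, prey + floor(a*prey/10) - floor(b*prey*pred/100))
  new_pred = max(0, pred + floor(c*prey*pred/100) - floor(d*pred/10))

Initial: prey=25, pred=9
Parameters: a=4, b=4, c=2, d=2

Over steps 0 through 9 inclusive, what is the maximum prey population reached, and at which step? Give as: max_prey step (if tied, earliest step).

Step 1: prey: 25+10-9=26; pred: 9+4-1=12
Step 2: prey: 26+10-12=24; pred: 12+6-2=16
Step 3: prey: 24+9-15=18; pred: 16+7-3=20
Step 4: prey: 18+7-14=11; pred: 20+7-4=23
Step 5: prey: 11+4-10=5; pred: 23+5-4=24
Step 6: prey: 5+2-4=3; pred: 24+2-4=22
Step 7: prey: 3+1-2=2; pred: 22+1-4=19
Step 8: prey: 2+0-1=1; pred: 19+0-3=16
Step 9: prey: 1+0-0=1; pred: 16+0-3=13
Max prey = 26 at step 1

Answer: 26 1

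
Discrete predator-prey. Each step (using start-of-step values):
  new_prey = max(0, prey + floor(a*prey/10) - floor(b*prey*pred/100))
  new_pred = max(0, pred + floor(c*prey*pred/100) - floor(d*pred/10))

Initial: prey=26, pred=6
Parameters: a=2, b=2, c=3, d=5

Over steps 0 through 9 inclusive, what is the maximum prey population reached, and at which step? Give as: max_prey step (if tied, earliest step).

Answer: 31 3

Derivation:
Step 1: prey: 26+5-3=28; pred: 6+4-3=7
Step 2: prey: 28+5-3=30; pred: 7+5-3=9
Step 3: prey: 30+6-5=31; pred: 9+8-4=13
Step 4: prey: 31+6-8=29; pred: 13+12-6=19
Step 5: prey: 29+5-11=23; pred: 19+16-9=26
Step 6: prey: 23+4-11=16; pred: 26+17-13=30
Step 7: prey: 16+3-9=10; pred: 30+14-15=29
Step 8: prey: 10+2-5=7; pred: 29+8-14=23
Step 9: prey: 7+1-3=5; pred: 23+4-11=16
Max prey = 31 at step 3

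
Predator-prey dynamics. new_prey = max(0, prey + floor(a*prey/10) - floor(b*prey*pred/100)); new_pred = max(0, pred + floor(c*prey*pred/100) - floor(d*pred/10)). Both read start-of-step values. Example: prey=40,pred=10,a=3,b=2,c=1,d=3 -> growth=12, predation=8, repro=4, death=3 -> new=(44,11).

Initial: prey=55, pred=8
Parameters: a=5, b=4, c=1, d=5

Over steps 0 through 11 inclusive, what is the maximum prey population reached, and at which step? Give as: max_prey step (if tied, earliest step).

Answer: 94 4

Derivation:
Step 1: prey: 55+27-17=65; pred: 8+4-4=8
Step 2: prey: 65+32-20=77; pred: 8+5-4=9
Step 3: prey: 77+38-27=88; pred: 9+6-4=11
Step 4: prey: 88+44-38=94; pred: 11+9-5=15
Step 5: prey: 94+47-56=85; pred: 15+14-7=22
Step 6: prey: 85+42-74=53; pred: 22+18-11=29
Step 7: prey: 53+26-61=18; pred: 29+15-14=30
Step 8: prey: 18+9-21=6; pred: 30+5-15=20
Step 9: prey: 6+3-4=5; pred: 20+1-10=11
Step 10: prey: 5+2-2=5; pred: 11+0-5=6
Step 11: prey: 5+2-1=6; pred: 6+0-3=3
Max prey = 94 at step 4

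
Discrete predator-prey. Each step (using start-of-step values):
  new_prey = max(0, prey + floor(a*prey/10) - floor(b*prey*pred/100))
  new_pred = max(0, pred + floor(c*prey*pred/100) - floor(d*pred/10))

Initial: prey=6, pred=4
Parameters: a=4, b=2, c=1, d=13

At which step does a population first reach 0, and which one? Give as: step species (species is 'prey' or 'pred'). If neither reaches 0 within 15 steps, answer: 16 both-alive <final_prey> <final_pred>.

Answer: 1 pred

Derivation:
Step 1: prey: 6+2-0=8; pred: 4+0-5=0
First extinction: pred at step 1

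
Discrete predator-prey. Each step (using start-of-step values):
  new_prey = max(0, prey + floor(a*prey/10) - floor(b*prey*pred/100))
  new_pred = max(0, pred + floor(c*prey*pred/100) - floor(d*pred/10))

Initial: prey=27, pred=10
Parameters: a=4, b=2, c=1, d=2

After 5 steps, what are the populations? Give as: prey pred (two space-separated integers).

Answer: 56 21

Derivation:
Step 1: prey: 27+10-5=32; pred: 10+2-2=10
Step 2: prey: 32+12-6=38; pred: 10+3-2=11
Step 3: prey: 38+15-8=45; pred: 11+4-2=13
Step 4: prey: 45+18-11=52; pred: 13+5-2=16
Step 5: prey: 52+20-16=56; pred: 16+8-3=21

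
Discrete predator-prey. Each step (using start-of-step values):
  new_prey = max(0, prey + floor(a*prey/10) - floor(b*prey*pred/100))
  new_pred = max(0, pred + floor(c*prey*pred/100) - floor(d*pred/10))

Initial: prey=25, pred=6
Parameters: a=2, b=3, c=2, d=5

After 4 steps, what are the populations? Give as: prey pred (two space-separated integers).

Step 1: prey: 25+5-4=26; pred: 6+3-3=6
Step 2: prey: 26+5-4=27; pred: 6+3-3=6
Step 3: prey: 27+5-4=28; pred: 6+3-3=6
Step 4: prey: 28+5-5=28; pred: 6+3-3=6

Answer: 28 6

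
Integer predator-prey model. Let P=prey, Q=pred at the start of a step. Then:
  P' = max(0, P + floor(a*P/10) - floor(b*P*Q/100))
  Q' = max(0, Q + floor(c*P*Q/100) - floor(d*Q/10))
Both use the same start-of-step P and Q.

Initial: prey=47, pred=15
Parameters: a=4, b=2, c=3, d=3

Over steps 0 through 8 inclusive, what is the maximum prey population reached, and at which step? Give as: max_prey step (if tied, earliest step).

Step 1: prey: 47+18-14=51; pred: 15+21-4=32
Step 2: prey: 51+20-32=39; pred: 32+48-9=71
Step 3: prey: 39+15-55=0; pred: 71+83-21=133
Step 4: prey: 0+0-0=0; pred: 133+0-39=94
Step 5: prey: 0+0-0=0; pred: 94+0-28=66
Step 6: prey: 0+0-0=0; pred: 66+0-19=47
Step 7: prey: 0+0-0=0; pred: 47+0-14=33
Step 8: prey: 0+0-0=0; pred: 33+0-9=24
Max prey = 51 at step 1

Answer: 51 1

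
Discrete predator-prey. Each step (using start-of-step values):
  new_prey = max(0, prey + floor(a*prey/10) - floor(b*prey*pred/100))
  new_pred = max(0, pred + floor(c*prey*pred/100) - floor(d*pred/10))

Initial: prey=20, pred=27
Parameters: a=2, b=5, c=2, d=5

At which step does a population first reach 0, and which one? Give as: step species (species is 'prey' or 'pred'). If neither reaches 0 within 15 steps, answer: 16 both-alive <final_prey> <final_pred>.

Answer: 1 prey

Derivation:
Step 1: prey: 20+4-27=0; pred: 27+10-13=24
First extinction: prey at step 1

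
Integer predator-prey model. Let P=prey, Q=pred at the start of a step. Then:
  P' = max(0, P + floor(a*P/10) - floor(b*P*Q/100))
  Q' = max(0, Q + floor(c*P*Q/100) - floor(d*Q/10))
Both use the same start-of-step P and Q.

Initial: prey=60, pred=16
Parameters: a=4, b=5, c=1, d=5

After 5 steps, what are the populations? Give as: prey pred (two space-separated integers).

Answer: 12 4

Derivation:
Step 1: prey: 60+24-48=36; pred: 16+9-8=17
Step 2: prey: 36+14-30=20; pred: 17+6-8=15
Step 3: prey: 20+8-15=13; pred: 15+3-7=11
Step 4: prey: 13+5-7=11; pred: 11+1-5=7
Step 5: prey: 11+4-3=12; pred: 7+0-3=4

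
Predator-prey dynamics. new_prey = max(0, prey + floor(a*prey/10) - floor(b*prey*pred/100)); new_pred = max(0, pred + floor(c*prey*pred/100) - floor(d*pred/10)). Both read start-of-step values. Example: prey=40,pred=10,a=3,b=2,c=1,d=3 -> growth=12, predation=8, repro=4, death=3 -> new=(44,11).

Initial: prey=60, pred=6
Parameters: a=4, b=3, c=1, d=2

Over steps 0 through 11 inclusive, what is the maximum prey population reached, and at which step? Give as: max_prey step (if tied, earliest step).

Answer: 90 3

Derivation:
Step 1: prey: 60+24-10=74; pred: 6+3-1=8
Step 2: prey: 74+29-17=86; pred: 8+5-1=12
Step 3: prey: 86+34-30=90; pred: 12+10-2=20
Step 4: prey: 90+36-54=72; pred: 20+18-4=34
Step 5: prey: 72+28-73=27; pred: 34+24-6=52
Step 6: prey: 27+10-42=0; pred: 52+14-10=56
Step 7: prey: 0+0-0=0; pred: 56+0-11=45
Step 8: prey: 0+0-0=0; pred: 45+0-9=36
Step 9: prey: 0+0-0=0; pred: 36+0-7=29
Step 10: prey: 0+0-0=0; pred: 29+0-5=24
Step 11: prey: 0+0-0=0; pred: 24+0-4=20
Max prey = 90 at step 3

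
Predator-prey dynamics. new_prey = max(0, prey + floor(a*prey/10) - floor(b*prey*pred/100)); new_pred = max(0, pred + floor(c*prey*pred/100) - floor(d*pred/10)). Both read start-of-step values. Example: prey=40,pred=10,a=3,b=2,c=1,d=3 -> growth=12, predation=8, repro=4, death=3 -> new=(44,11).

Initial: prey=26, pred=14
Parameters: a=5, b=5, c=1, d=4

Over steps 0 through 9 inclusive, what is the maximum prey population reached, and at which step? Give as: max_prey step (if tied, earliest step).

Answer: 76 9

Derivation:
Step 1: prey: 26+13-18=21; pred: 14+3-5=12
Step 2: prey: 21+10-12=19; pred: 12+2-4=10
Step 3: prey: 19+9-9=19; pred: 10+1-4=7
Step 4: prey: 19+9-6=22; pred: 7+1-2=6
Step 5: prey: 22+11-6=27; pred: 6+1-2=5
Step 6: prey: 27+13-6=34; pred: 5+1-2=4
Step 7: prey: 34+17-6=45; pred: 4+1-1=4
Step 8: prey: 45+22-9=58; pred: 4+1-1=4
Step 9: prey: 58+29-11=76; pred: 4+2-1=5
Max prey = 76 at step 9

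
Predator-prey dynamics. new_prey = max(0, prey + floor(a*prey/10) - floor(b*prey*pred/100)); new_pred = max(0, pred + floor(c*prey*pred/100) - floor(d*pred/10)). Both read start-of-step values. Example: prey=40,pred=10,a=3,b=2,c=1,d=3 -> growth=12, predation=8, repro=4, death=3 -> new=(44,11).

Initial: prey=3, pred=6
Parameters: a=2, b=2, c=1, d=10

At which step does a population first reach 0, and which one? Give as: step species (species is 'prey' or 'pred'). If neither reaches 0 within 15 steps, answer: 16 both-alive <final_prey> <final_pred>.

Step 1: prey: 3+0-0=3; pred: 6+0-6=0
First extinction: pred at step 1

Answer: 1 pred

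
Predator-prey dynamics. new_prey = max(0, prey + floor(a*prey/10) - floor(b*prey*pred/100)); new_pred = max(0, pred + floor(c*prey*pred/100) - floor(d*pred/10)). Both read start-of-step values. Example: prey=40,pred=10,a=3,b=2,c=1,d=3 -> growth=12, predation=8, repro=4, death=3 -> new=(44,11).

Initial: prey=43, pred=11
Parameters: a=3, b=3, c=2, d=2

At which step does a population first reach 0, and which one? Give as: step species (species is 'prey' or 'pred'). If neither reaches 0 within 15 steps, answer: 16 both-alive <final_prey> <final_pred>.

Step 1: prey: 43+12-14=41; pred: 11+9-2=18
Step 2: prey: 41+12-22=31; pred: 18+14-3=29
Step 3: prey: 31+9-26=14; pred: 29+17-5=41
Step 4: prey: 14+4-17=1; pred: 41+11-8=44
Step 5: prey: 1+0-1=0; pred: 44+0-8=36
First extinction: prey at step 5

Answer: 5 prey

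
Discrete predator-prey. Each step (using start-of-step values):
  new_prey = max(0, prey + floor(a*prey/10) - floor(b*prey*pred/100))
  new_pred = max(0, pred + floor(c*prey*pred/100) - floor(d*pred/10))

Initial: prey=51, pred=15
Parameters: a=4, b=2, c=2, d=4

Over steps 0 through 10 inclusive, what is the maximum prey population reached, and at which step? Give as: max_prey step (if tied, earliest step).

Step 1: prey: 51+20-15=56; pred: 15+15-6=24
Step 2: prey: 56+22-26=52; pred: 24+26-9=41
Step 3: prey: 52+20-42=30; pred: 41+42-16=67
Step 4: prey: 30+12-40=2; pred: 67+40-26=81
Step 5: prey: 2+0-3=0; pred: 81+3-32=52
Step 6: prey: 0+0-0=0; pred: 52+0-20=32
Step 7: prey: 0+0-0=0; pred: 32+0-12=20
Step 8: prey: 0+0-0=0; pred: 20+0-8=12
Step 9: prey: 0+0-0=0; pred: 12+0-4=8
Step 10: prey: 0+0-0=0; pred: 8+0-3=5
Max prey = 56 at step 1

Answer: 56 1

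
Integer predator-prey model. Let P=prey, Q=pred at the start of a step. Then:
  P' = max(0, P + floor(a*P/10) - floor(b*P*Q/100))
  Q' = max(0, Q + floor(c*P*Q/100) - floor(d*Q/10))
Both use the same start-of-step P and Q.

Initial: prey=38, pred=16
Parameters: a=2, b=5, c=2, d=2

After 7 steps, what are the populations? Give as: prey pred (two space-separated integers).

Answer: 0 10

Derivation:
Step 1: prey: 38+7-30=15; pred: 16+12-3=25
Step 2: prey: 15+3-18=0; pred: 25+7-5=27
Step 3: prey: 0+0-0=0; pred: 27+0-5=22
Step 4: prey: 0+0-0=0; pred: 22+0-4=18
Step 5: prey: 0+0-0=0; pred: 18+0-3=15
Step 6: prey: 0+0-0=0; pred: 15+0-3=12
Step 7: prey: 0+0-0=0; pred: 12+0-2=10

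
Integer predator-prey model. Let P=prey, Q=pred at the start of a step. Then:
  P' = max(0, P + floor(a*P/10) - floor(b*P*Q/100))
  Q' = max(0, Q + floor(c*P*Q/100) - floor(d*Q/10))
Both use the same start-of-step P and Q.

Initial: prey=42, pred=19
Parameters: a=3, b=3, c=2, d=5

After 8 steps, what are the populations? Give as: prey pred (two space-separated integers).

Step 1: prey: 42+12-23=31; pred: 19+15-9=25
Step 2: prey: 31+9-23=17; pred: 25+15-12=28
Step 3: prey: 17+5-14=8; pred: 28+9-14=23
Step 4: prey: 8+2-5=5; pred: 23+3-11=15
Step 5: prey: 5+1-2=4; pred: 15+1-7=9
Step 6: prey: 4+1-1=4; pred: 9+0-4=5
Step 7: prey: 4+1-0=5; pred: 5+0-2=3
Step 8: prey: 5+1-0=6; pred: 3+0-1=2

Answer: 6 2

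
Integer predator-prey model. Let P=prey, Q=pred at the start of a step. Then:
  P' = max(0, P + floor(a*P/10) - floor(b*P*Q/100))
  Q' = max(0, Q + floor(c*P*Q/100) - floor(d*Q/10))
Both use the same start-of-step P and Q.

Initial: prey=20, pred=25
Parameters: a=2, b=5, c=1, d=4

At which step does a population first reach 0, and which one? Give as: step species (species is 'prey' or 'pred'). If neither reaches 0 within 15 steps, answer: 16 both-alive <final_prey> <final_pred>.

Answer: 1 prey

Derivation:
Step 1: prey: 20+4-25=0; pred: 25+5-10=20
First extinction: prey at step 1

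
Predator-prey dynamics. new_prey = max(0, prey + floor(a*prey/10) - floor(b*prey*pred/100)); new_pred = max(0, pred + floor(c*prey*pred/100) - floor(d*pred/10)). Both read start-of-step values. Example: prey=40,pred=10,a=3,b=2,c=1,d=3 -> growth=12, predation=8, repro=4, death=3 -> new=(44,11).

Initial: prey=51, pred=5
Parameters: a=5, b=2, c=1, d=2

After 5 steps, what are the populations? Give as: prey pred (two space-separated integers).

Answer: 130 77

Derivation:
Step 1: prey: 51+25-5=71; pred: 5+2-1=6
Step 2: prey: 71+35-8=98; pred: 6+4-1=9
Step 3: prey: 98+49-17=130; pred: 9+8-1=16
Step 4: prey: 130+65-41=154; pred: 16+20-3=33
Step 5: prey: 154+77-101=130; pred: 33+50-6=77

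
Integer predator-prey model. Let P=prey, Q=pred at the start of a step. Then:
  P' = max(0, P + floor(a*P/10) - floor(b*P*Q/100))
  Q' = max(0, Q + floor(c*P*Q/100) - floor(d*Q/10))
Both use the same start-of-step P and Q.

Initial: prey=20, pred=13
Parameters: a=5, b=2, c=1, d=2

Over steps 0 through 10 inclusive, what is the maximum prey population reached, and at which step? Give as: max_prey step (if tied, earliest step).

Answer: 51 6

Derivation:
Step 1: prey: 20+10-5=25; pred: 13+2-2=13
Step 2: prey: 25+12-6=31; pred: 13+3-2=14
Step 3: prey: 31+15-8=38; pred: 14+4-2=16
Step 4: prey: 38+19-12=45; pred: 16+6-3=19
Step 5: prey: 45+22-17=50; pred: 19+8-3=24
Step 6: prey: 50+25-24=51; pred: 24+12-4=32
Step 7: prey: 51+25-32=44; pred: 32+16-6=42
Step 8: prey: 44+22-36=30; pred: 42+18-8=52
Step 9: prey: 30+15-31=14; pred: 52+15-10=57
Step 10: prey: 14+7-15=6; pred: 57+7-11=53
Max prey = 51 at step 6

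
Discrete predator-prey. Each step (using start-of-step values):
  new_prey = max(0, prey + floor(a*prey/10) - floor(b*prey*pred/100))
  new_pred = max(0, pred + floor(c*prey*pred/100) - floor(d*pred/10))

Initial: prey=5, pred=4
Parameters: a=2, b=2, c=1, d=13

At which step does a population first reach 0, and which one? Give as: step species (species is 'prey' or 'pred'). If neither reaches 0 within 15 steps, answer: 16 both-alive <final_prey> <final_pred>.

Step 1: prey: 5+1-0=6; pred: 4+0-5=0
First extinction: pred at step 1

Answer: 1 pred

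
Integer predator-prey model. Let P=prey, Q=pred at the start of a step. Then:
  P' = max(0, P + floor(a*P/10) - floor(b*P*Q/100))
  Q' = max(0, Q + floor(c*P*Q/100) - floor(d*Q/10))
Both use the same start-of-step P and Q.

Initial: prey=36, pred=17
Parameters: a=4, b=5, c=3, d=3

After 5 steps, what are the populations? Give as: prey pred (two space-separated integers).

Answer: 0 14

Derivation:
Step 1: prey: 36+14-30=20; pred: 17+18-5=30
Step 2: prey: 20+8-30=0; pred: 30+18-9=39
Step 3: prey: 0+0-0=0; pred: 39+0-11=28
Step 4: prey: 0+0-0=0; pred: 28+0-8=20
Step 5: prey: 0+0-0=0; pred: 20+0-6=14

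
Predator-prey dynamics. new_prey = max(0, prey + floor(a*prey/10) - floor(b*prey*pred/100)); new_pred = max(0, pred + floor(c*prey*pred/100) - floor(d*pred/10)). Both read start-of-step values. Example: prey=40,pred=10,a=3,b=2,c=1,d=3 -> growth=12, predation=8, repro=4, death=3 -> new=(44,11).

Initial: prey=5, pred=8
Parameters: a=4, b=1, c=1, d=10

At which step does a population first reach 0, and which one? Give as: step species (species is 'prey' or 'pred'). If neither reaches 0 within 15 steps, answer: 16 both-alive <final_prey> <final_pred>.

Step 1: prey: 5+2-0=7; pred: 8+0-8=0
First extinction: pred at step 1

Answer: 1 pred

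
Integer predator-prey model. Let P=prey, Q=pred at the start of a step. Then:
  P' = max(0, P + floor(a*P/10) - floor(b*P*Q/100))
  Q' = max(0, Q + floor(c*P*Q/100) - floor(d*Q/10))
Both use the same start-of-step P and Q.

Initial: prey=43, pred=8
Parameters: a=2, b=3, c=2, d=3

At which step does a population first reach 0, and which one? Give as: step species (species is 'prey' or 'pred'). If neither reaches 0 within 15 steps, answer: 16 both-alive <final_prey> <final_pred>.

Step 1: prey: 43+8-10=41; pred: 8+6-2=12
Step 2: prey: 41+8-14=35; pred: 12+9-3=18
Step 3: prey: 35+7-18=24; pred: 18+12-5=25
Step 4: prey: 24+4-18=10; pred: 25+12-7=30
Step 5: prey: 10+2-9=3; pred: 30+6-9=27
Step 6: prey: 3+0-2=1; pred: 27+1-8=20
Step 7: prey: 1+0-0=1; pred: 20+0-6=14
Step 8: prey: 1+0-0=1; pred: 14+0-4=10
Step 9: prey: 1+0-0=1; pred: 10+0-3=7
Step 10: prey: 1+0-0=1; pred: 7+0-2=5
Step 11: prey: 1+0-0=1; pred: 5+0-1=4
Step 12: prey: 1+0-0=1; pred: 4+0-1=3
Step 13: prey: 1+0-0=1; pred: 3+0-0=3
Steps 14-15: state stable at prey=1, pred=3 (no change)
No extinction within 15 steps

Answer: 16 both-alive 1 3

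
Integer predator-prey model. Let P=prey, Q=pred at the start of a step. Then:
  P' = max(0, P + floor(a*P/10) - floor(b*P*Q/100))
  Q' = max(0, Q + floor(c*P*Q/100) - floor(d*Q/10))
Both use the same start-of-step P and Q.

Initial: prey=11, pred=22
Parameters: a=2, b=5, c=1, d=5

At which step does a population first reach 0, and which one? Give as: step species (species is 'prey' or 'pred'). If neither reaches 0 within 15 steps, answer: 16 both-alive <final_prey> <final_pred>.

Answer: 16 both-alive 1 1

Derivation:
Step 1: prey: 11+2-12=1; pred: 22+2-11=13
Step 2: prey: 1+0-0=1; pred: 13+0-6=7
Step 3: prey: 1+0-0=1; pred: 7+0-3=4
Step 4: prey: 1+0-0=1; pred: 4+0-2=2
Step 5: prey: 1+0-0=1; pred: 2+0-1=1
Step 6: prey: 1+0-0=1; pred: 1+0-0=1
Steps 7-15: state stable at prey=1, pred=1 (no change)
No extinction within 15 steps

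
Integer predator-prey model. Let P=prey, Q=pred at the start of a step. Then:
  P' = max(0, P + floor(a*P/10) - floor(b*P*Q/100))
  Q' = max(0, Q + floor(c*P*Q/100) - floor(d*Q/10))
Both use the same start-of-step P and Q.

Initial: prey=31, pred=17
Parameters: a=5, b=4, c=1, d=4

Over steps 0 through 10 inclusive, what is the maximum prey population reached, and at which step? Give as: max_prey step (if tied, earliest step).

Step 1: prey: 31+15-21=25; pred: 17+5-6=16
Step 2: prey: 25+12-16=21; pred: 16+4-6=14
Step 3: prey: 21+10-11=20; pred: 14+2-5=11
Step 4: prey: 20+10-8=22; pred: 11+2-4=9
Step 5: prey: 22+11-7=26; pred: 9+1-3=7
Step 6: prey: 26+13-7=32; pred: 7+1-2=6
Step 7: prey: 32+16-7=41; pred: 6+1-2=5
Step 8: prey: 41+20-8=53; pred: 5+2-2=5
Step 9: prey: 53+26-10=69; pred: 5+2-2=5
Step 10: prey: 69+34-13=90; pred: 5+3-2=6
Max prey = 90 at step 10

Answer: 90 10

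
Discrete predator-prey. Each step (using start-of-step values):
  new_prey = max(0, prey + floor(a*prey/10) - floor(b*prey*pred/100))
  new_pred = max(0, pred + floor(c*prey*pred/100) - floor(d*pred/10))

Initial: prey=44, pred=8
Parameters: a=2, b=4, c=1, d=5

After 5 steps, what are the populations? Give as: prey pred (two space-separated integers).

Step 1: prey: 44+8-14=38; pred: 8+3-4=7
Step 2: prey: 38+7-10=35; pred: 7+2-3=6
Step 3: prey: 35+7-8=34; pred: 6+2-3=5
Step 4: prey: 34+6-6=34; pred: 5+1-2=4
Step 5: prey: 34+6-5=35; pred: 4+1-2=3

Answer: 35 3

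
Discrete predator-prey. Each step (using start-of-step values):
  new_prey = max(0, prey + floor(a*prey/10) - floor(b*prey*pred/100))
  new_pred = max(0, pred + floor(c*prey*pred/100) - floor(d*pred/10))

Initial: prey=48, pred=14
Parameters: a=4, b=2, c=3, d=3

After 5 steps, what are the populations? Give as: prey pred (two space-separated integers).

Step 1: prey: 48+19-13=54; pred: 14+20-4=30
Step 2: prey: 54+21-32=43; pred: 30+48-9=69
Step 3: prey: 43+17-59=1; pred: 69+89-20=138
Step 4: prey: 1+0-2=0; pred: 138+4-41=101
Step 5: prey: 0+0-0=0; pred: 101+0-30=71

Answer: 0 71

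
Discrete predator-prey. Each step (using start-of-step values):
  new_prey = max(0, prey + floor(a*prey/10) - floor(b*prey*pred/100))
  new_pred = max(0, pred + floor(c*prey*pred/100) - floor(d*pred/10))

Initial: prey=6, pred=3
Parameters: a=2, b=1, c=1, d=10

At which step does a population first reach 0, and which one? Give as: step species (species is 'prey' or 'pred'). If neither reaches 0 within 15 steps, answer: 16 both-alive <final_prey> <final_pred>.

Answer: 1 pred

Derivation:
Step 1: prey: 6+1-0=7; pred: 3+0-3=0
First extinction: pred at step 1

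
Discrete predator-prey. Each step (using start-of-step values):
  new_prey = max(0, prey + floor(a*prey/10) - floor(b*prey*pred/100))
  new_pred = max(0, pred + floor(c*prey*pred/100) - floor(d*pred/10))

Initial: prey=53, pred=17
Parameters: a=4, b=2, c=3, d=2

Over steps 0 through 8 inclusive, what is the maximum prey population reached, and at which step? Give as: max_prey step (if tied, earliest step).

Answer: 56 1

Derivation:
Step 1: prey: 53+21-18=56; pred: 17+27-3=41
Step 2: prey: 56+22-45=33; pred: 41+68-8=101
Step 3: prey: 33+13-66=0; pred: 101+99-20=180
Step 4: prey: 0+0-0=0; pred: 180+0-36=144
Step 5: prey: 0+0-0=0; pred: 144+0-28=116
Step 6: prey: 0+0-0=0; pred: 116+0-23=93
Step 7: prey: 0+0-0=0; pred: 93+0-18=75
Step 8: prey: 0+0-0=0; pred: 75+0-15=60
Max prey = 56 at step 1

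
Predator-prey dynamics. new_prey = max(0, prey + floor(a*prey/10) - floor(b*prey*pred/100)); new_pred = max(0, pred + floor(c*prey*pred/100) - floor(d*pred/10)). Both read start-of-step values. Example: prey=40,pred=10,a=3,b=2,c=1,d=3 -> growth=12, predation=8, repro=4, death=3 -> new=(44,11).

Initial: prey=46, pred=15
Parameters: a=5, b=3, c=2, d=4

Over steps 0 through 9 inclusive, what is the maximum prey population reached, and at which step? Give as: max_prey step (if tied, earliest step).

Step 1: prey: 46+23-20=49; pred: 15+13-6=22
Step 2: prey: 49+24-32=41; pred: 22+21-8=35
Step 3: prey: 41+20-43=18; pred: 35+28-14=49
Step 4: prey: 18+9-26=1; pred: 49+17-19=47
Step 5: prey: 1+0-1=0; pred: 47+0-18=29
Step 6: prey: 0+0-0=0; pred: 29+0-11=18
Step 7: prey: 0+0-0=0; pred: 18+0-7=11
Step 8: prey: 0+0-0=0; pred: 11+0-4=7
Step 9: prey: 0+0-0=0; pred: 7+0-2=5
Max prey = 49 at step 1

Answer: 49 1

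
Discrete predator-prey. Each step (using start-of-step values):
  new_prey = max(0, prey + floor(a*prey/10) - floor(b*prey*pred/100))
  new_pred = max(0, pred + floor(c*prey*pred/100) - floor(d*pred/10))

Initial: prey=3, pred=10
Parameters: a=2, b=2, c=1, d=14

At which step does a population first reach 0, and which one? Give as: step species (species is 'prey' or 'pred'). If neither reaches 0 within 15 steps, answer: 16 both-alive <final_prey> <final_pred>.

Answer: 1 pred

Derivation:
Step 1: prey: 3+0-0=3; pred: 10+0-14=0
First extinction: pred at step 1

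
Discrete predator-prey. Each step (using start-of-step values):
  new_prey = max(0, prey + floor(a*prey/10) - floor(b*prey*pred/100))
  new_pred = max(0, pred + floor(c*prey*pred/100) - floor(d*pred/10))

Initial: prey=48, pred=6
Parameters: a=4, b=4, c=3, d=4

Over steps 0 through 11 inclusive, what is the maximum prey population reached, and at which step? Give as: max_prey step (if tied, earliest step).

Step 1: prey: 48+19-11=56; pred: 6+8-2=12
Step 2: prey: 56+22-26=52; pred: 12+20-4=28
Step 3: prey: 52+20-58=14; pred: 28+43-11=60
Step 4: prey: 14+5-33=0; pred: 60+25-24=61
Step 5: prey: 0+0-0=0; pred: 61+0-24=37
Step 6: prey: 0+0-0=0; pred: 37+0-14=23
Step 7: prey: 0+0-0=0; pred: 23+0-9=14
Step 8: prey: 0+0-0=0; pred: 14+0-5=9
Step 9: prey: 0+0-0=0; pred: 9+0-3=6
Step 10: prey: 0+0-0=0; pred: 6+0-2=4
Step 11: prey: 0+0-0=0; pred: 4+0-1=3
Max prey = 56 at step 1

Answer: 56 1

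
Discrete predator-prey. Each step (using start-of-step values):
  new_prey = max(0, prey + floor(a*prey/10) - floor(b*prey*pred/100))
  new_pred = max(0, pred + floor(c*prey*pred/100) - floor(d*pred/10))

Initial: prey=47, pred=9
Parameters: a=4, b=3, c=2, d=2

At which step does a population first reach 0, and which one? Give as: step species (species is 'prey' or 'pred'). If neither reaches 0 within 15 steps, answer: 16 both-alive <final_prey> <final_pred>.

Answer: 4 prey

Derivation:
Step 1: prey: 47+18-12=53; pred: 9+8-1=16
Step 2: prey: 53+21-25=49; pred: 16+16-3=29
Step 3: prey: 49+19-42=26; pred: 29+28-5=52
Step 4: prey: 26+10-40=0; pred: 52+27-10=69
First extinction: prey at step 4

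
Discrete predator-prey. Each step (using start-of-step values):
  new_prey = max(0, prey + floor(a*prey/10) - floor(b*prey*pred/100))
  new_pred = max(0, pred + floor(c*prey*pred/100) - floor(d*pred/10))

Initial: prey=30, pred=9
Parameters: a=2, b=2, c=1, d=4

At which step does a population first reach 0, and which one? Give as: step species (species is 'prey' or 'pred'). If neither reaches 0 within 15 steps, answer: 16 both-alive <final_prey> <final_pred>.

Step 1: prey: 30+6-5=31; pred: 9+2-3=8
Step 2: prey: 31+6-4=33; pred: 8+2-3=7
Step 3: prey: 33+6-4=35; pred: 7+2-2=7
Step 4: prey: 35+7-4=38; pred: 7+2-2=7
Step 5: prey: 38+7-5=40; pred: 7+2-2=7
Step 6: prey: 40+8-5=43; pred: 7+2-2=7
Step 7: prey: 43+8-6=45; pred: 7+3-2=8
Step 8: prey: 45+9-7=47; pred: 8+3-3=8
Step 9: prey: 47+9-7=49; pred: 8+3-3=8
Step 10: prey: 49+9-7=51; pred: 8+3-3=8
Step 11: prey: 51+10-8=53; pred: 8+4-3=9
Step 12: prey: 53+10-9=54; pred: 9+4-3=10
Step 13: prey: 54+10-10=54; pred: 10+5-4=11
Step 14: prey: 54+10-11=53; pred: 11+5-4=12
Step 15: prey: 53+10-12=51; pred: 12+6-4=14
No extinction within 15 steps

Answer: 16 both-alive 51 14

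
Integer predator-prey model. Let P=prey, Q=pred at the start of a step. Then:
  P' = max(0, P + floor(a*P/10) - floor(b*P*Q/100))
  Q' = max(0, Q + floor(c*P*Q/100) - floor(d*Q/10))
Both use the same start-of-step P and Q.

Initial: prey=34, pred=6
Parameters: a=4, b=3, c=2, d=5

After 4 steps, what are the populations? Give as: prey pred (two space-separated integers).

Step 1: prey: 34+13-6=41; pred: 6+4-3=7
Step 2: prey: 41+16-8=49; pred: 7+5-3=9
Step 3: prey: 49+19-13=55; pred: 9+8-4=13
Step 4: prey: 55+22-21=56; pred: 13+14-6=21

Answer: 56 21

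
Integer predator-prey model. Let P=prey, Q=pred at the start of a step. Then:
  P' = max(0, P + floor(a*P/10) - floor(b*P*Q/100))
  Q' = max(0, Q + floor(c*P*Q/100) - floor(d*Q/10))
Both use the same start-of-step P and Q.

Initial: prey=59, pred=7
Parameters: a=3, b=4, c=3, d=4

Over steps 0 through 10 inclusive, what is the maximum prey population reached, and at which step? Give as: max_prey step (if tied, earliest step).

Answer: 60 1

Derivation:
Step 1: prey: 59+17-16=60; pred: 7+12-2=17
Step 2: prey: 60+18-40=38; pred: 17+30-6=41
Step 3: prey: 38+11-62=0; pred: 41+46-16=71
Step 4: prey: 0+0-0=0; pred: 71+0-28=43
Step 5: prey: 0+0-0=0; pred: 43+0-17=26
Step 6: prey: 0+0-0=0; pred: 26+0-10=16
Step 7: prey: 0+0-0=0; pred: 16+0-6=10
Step 8: prey: 0+0-0=0; pred: 10+0-4=6
Step 9: prey: 0+0-0=0; pred: 6+0-2=4
Step 10: prey: 0+0-0=0; pred: 4+0-1=3
Max prey = 60 at step 1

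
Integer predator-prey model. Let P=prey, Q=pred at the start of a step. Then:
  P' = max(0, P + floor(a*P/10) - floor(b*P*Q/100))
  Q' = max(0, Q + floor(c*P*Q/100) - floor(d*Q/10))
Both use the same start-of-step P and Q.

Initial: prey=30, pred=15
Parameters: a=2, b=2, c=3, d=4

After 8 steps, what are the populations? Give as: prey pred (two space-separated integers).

Answer: 2 8

Derivation:
Step 1: prey: 30+6-9=27; pred: 15+13-6=22
Step 2: prey: 27+5-11=21; pred: 22+17-8=31
Step 3: prey: 21+4-13=12; pred: 31+19-12=38
Step 4: prey: 12+2-9=5; pred: 38+13-15=36
Step 5: prey: 5+1-3=3; pred: 36+5-14=27
Step 6: prey: 3+0-1=2; pred: 27+2-10=19
Step 7: prey: 2+0-0=2; pred: 19+1-7=13
Step 8: prey: 2+0-0=2; pred: 13+0-5=8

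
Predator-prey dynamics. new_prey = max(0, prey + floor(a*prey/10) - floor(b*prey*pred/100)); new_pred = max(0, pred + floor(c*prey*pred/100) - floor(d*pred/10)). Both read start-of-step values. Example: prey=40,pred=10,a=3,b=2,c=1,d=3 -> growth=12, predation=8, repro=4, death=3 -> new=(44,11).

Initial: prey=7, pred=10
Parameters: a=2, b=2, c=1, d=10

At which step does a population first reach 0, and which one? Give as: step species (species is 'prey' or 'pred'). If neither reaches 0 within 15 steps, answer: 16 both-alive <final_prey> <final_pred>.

Answer: 1 pred

Derivation:
Step 1: prey: 7+1-1=7; pred: 10+0-10=0
First extinction: pred at step 1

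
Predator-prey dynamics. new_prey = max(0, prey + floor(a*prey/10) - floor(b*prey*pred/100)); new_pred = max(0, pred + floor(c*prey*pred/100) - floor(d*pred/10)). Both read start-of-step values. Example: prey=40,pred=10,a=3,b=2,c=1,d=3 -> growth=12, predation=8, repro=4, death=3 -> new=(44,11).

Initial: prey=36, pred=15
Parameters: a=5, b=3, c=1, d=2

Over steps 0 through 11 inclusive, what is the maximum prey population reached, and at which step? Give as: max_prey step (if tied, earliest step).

Step 1: prey: 36+18-16=38; pred: 15+5-3=17
Step 2: prey: 38+19-19=38; pred: 17+6-3=20
Step 3: prey: 38+19-22=35; pred: 20+7-4=23
Step 4: prey: 35+17-24=28; pred: 23+8-4=27
Step 5: prey: 28+14-22=20; pred: 27+7-5=29
Step 6: prey: 20+10-17=13; pred: 29+5-5=29
Step 7: prey: 13+6-11=8; pred: 29+3-5=27
Step 8: prey: 8+4-6=6; pred: 27+2-5=24
Step 9: prey: 6+3-4=5; pred: 24+1-4=21
Step 10: prey: 5+2-3=4; pred: 21+1-4=18
Step 11: prey: 4+2-2=4; pred: 18+0-3=15
Max prey = 38 at step 1

Answer: 38 1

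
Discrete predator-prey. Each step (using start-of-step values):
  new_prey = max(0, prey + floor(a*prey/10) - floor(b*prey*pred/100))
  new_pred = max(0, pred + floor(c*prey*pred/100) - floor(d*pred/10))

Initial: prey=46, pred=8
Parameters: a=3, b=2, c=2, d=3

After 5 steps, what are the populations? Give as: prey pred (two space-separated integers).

Answer: 0 76

Derivation:
Step 1: prey: 46+13-7=52; pred: 8+7-2=13
Step 2: prey: 52+15-13=54; pred: 13+13-3=23
Step 3: prey: 54+16-24=46; pred: 23+24-6=41
Step 4: prey: 46+13-37=22; pred: 41+37-12=66
Step 5: prey: 22+6-29=0; pred: 66+29-19=76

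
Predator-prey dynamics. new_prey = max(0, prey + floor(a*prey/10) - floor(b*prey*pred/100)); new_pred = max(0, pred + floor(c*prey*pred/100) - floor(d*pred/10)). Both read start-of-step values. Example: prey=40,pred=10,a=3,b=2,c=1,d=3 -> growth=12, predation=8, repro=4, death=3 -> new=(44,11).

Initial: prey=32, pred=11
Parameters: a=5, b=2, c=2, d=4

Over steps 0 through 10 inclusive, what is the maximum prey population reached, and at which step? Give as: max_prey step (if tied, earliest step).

Step 1: prey: 32+16-7=41; pred: 11+7-4=14
Step 2: prey: 41+20-11=50; pred: 14+11-5=20
Step 3: prey: 50+25-20=55; pred: 20+20-8=32
Step 4: prey: 55+27-35=47; pred: 32+35-12=55
Step 5: prey: 47+23-51=19; pred: 55+51-22=84
Step 6: prey: 19+9-31=0; pred: 84+31-33=82
Step 7: prey: 0+0-0=0; pred: 82+0-32=50
Step 8: prey: 0+0-0=0; pred: 50+0-20=30
Step 9: prey: 0+0-0=0; pred: 30+0-12=18
Step 10: prey: 0+0-0=0; pred: 18+0-7=11
Max prey = 55 at step 3

Answer: 55 3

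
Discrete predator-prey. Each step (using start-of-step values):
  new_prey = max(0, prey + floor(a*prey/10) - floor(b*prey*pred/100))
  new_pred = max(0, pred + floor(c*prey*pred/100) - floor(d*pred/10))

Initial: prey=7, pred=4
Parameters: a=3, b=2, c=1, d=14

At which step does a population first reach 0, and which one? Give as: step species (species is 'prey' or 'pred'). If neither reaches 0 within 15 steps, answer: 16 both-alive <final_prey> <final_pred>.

Step 1: prey: 7+2-0=9; pred: 4+0-5=0
First extinction: pred at step 1

Answer: 1 pred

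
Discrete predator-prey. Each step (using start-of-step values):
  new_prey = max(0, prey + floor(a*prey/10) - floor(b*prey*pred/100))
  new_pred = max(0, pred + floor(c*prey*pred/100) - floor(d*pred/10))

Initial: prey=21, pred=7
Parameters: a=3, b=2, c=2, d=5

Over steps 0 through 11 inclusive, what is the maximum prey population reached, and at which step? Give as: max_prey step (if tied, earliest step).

Answer: 55 7

Derivation:
Step 1: prey: 21+6-2=25; pred: 7+2-3=6
Step 2: prey: 25+7-3=29; pred: 6+3-3=6
Step 3: prey: 29+8-3=34; pred: 6+3-3=6
Step 4: prey: 34+10-4=40; pred: 6+4-3=7
Step 5: prey: 40+12-5=47; pred: 7+5-3=9
Step 6: prey: 47+14-8=53; pred: 9+8-4=13
Step 7: prey: 53+15-13=55; pred: 13+13-6=20
Step 8: prey: 55+16-22=49; pred: 20+22-10=32
Step 9: prey: 49+14-31=32; pred: 32+31-16=47
Step 10: prey: 32+9-30=11; pred: 47+30-23=54
Step 11: prey: 11+3-11=3; pred: 54+11-27=38
Max prey = 55 at step 7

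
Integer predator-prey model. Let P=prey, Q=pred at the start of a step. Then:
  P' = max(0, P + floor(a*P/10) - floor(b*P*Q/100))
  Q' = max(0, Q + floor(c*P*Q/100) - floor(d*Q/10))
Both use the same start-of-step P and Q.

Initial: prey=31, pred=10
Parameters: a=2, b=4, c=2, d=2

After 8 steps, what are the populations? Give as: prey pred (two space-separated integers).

Step 1: prey: 31+6-12=25; pred: 10+6-2=14
Step 2: prey: 25+5-14=16; pred: 14+7-2=19
Step 3: prey: 16+3-12=7; pred: 19+6-3=22
Step 4: prey: 7+1-6=2; pred: 22+3-4=21
Step 5: prey: 2+0-1=1; pred: 21+0-4=17
Step 6: prey: 1+0-0=1; pred: 17+0-3=14
Step 7: prey: 1+0-0=1; pred: 14+0-2=12
Step 8: prey: 1+0-0=1; pred: 12+0-2=10

Answer: 1 10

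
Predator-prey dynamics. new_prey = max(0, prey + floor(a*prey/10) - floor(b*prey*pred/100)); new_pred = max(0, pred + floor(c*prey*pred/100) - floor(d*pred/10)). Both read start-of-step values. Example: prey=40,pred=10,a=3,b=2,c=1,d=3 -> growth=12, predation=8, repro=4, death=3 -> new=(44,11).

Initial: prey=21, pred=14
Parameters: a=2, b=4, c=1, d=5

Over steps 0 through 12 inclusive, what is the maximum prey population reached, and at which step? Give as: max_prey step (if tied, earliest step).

Step 1: prey: 21+4-11=14; pred: 14+2-7=9
Step 2: prey: 14+2-5=11; pred: 9+1-4=6
Step 3: prey: 11+2-2=11; pred: 6+0-3=3
Step 4: prey: 11+2-1=12; pred: 3+0-1=2
Step 5: prey: 12+2-0=14; pred: 2+0-1=1
Step 6: prey: 14+2-0=16; pred: 1+0-0=1
Step 7: prey: 16+3-0=19; pred: 1+0-0=1
Step 8: prey: 19+3-0=22; pred: 1+0-0=1
Step 9: prey: 22+4-0=26; pred: 1+0-0=1
Step 10: prey: 26+5-1=30; pred: 1+0-0=1
Step 11: prey: 30+6-1=35; pred: 1+0-0=1
Step 12: prey: 35+7-1=41; pred: 1+0-0=1
Max prey = 41 at step 12

Answer: 41 12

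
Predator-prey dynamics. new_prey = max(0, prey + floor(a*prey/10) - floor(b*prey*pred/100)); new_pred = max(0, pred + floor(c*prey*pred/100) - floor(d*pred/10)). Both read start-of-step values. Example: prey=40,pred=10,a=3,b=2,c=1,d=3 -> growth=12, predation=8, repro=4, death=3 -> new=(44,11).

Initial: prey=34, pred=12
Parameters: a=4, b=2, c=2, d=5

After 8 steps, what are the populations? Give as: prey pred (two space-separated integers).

Step 1: prey: 34+13-8=39; pred: 12+8-6=14
Step 2: prey: 39+15-10=44; pred: 14+10-7=17
Step 3: prey: 44+17-14=47; pred: 17+14-8=23
Step 4: prey: 47+18-21=44; pred: 23+21-11=33
Step 5: prey: 44+17-29=32; pred: 33+29-16=46
Step 6: prey: 32+12-29=15; pred: 46+29-23=52
Step 7: prey: 15+6-15=6; pred: 52+15-26=41
Step 8: prey: 6+2-4=4; pred: 41+4-20=25

Answer: 4 25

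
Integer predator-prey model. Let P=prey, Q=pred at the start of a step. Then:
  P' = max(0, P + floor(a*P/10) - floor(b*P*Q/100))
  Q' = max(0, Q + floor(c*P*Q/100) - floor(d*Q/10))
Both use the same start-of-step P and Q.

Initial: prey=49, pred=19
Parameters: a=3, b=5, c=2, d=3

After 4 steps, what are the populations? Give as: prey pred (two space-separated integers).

Step 1: prey: 49+14-46=17; pred: 19+18-5=32
Step 2: prey: 17+5-27=0; pred: 32+10-9=33
Step 3: prey: 0+0-0=0; pred: 33+0-9=24
Step 4: prey: 0+0-0=0; pred: 24+0-7=17

Answer: 0 17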